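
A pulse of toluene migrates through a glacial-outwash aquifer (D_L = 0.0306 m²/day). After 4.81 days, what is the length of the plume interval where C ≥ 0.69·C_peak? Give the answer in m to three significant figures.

The plume is Gaussian with σ = √(2Dt) = √(2 × 0.0306 × 4.81) = 0.5426 m.
C/C_peak = exp(−Δx²/(2σ²)) = 0.69 ⇒ Δx = σ·√(−2 ln 0.69) = 0.5426 × 0.8615 = 0.4674 m.
Width = 2Δx = 0.935 m.

0.935 m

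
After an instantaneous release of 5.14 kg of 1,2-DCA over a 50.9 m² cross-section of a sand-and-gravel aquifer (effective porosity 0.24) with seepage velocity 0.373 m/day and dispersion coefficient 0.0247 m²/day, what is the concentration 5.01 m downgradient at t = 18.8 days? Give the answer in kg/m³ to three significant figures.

For an instantaneous plane source, C(x,t) = M/(n_e·A·√(4πDt)) · exp(−(x−vt)²/(4Dt)), with n_e·A the pore (flow) area.
Plume center vt = 0.373 × 18.8 = 7.0124 m, so the well at 5.01 m is 2.0024 m upgradient of the peak.
√(4πDt) = 2.416 m, giving peak height M/(n_e·A·√(4πDt)) = 5.14/(0.24 × 50.9 × 2.416) = 0.1742 kg/m³.
(x−vt)²/(4Dt) = (-2.0024)²/(4 × 0.0247 × 18.8) = 2.159; exp(−2.159) = 0.1154.
C = 0.1742 × 0.1154 = 0.0201 kg/m³.

0.0201 kg/m³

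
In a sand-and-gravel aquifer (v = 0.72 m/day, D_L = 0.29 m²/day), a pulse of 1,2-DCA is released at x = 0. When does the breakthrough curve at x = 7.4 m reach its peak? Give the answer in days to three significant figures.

For the 1D instantaneous-source solution, setting ∂C/∂t = 0 at fixed x gives v²t² + 2Dt − x² = 0, so t = (√(D² + v²x²) − D)/v².
√(D² + v²x²) = √(0.29² + 0.72² × 7.4²) = 5.336; v² = 0.5184.
t = (5.336 − 0.29)/0.5184 = 9.73 days (vs. the pure-advection estimate x/v = 10.3 d).

9.73 days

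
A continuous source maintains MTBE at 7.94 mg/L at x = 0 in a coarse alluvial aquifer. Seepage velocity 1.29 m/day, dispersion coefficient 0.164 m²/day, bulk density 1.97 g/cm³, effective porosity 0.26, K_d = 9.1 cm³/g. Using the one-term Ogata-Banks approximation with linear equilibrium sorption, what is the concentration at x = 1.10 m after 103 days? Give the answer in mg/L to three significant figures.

6.95 mg/L

Retardation factor R = 1 + ρ_b·K_d/n = 1 + 1.97 × 9.1/0.26 = 69.95.
Sorption retards both mechanisms: v_R = v/R = 0.01844 m/day, D_R = D/R = 0.002345 m²/day.
v_R·t = 0.01844 × 103 = 1.89932 m; 2√(D_R t) = 0.9829 m; argument = (1.10 − 1.89932)/0.9829 = -0.8132.
C = C₀ × ½·erfc(-0.8132) = 7.94 × 0.8749 = 6.95 mg/L.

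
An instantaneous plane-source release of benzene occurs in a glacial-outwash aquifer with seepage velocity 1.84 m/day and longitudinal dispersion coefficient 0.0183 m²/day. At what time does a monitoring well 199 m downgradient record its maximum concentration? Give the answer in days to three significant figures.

For the 1D instantaneous-source solution, setting ∂C/∂t = 0 at fixed x gives v²t² + 2Dt − x² = 0, so t = (√(D² + v²x²) − D)/v².
√(D² + v²x²) = √(0.0183² + 1.84² × 199²) = 366.2; v² = 3.3856.
t = (366.2 − 0.0183)/3.3856 = 108 days (vs. the pure-advection estimate x/v = 108 d).

108 days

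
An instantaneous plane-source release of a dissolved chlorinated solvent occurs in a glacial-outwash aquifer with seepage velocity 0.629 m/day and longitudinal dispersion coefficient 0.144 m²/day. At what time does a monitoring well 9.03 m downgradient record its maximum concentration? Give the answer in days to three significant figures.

14.0 days

For the 1D instantaneous-source solution, setting ∂C/∂t = 0 at fixed x gives v²t² + 2Dt − x² = 0, so t = (√(D² + v²x²) − D)/v².
√(D² + v²x²) = √(0.144² + 0.629² × 9.03²) = 5.682; v² = 0.395641.
t = (5.682 − 0.144)/0.395641 = 14.0 days (vs. the pure-advection estimate x/v = 14.4 d).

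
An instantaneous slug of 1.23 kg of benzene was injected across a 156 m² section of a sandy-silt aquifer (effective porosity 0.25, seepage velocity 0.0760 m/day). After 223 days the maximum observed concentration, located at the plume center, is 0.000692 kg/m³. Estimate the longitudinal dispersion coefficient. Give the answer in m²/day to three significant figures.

At the plume center C_max = M/(n_e·A·√(4πDt)), so D = M²/(4πt·(n_e·A·C_max)²).
n_e·A·C_max = 0.25 × 156 × 0.000692 = 0.02699 kg/m.
D = 1.23²/(4π × 223 × 0.02699²) = 0.741 m²/day.

0.741 m²/day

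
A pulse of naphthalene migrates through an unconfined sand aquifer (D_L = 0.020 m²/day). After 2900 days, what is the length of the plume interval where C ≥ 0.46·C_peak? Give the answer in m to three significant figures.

The plume is Gaussian with σ = √(2Dt) = √(2 × 0.020 × 2900) = 10.77 m.
C/C_peak = exp(−Δx²/(2σ²)) = 0.46 ⇒ Δx = σ·√(−2 ln 0.46) = 10.77 × 1.246 = 13.42 m.
Width = 2Δx = 26.8 m.

26.8 m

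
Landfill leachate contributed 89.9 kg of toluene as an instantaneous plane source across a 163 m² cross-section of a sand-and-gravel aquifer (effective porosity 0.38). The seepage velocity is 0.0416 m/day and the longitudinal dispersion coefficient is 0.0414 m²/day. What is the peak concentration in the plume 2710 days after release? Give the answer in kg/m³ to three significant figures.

The peak of an instantaneous 1D plume sits at x = vt; there the Gaussian factor is 1 and C_max = M/(n_e·A·√(4πDt)), where n_e·A is the pore area the mass is dissolved in.
√(4πDt) = √(4π × 0.0414 × 2710) = 37.55 m, so C_max = 89.9/(0.38 × 163 × 37.55) = 0.0387 kg/m³.

0.0387 kg/m³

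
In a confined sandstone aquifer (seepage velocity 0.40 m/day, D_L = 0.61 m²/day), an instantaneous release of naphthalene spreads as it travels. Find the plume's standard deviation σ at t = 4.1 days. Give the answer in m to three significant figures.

Dispersive spreading gives a Gaussian with σ² = 2Dt; advection only shifts the center.
σ = √(2 × 0.61 × 4.1) = 2.24 m.

2.24 m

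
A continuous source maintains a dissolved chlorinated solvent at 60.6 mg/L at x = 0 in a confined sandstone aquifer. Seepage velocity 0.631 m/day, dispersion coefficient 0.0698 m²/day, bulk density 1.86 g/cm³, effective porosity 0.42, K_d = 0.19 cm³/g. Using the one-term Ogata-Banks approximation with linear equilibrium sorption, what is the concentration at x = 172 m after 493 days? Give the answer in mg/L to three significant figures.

Retardation factor R = 1 + ρ_b·K_d/n = 1 + 1.86 × 0.19/0.42 = 1.841.
Sorption retards both mechanisms: v_R = v/R = 0.3427 m/day, D_R = D/R = 0.03791 m²/day.
v_R·t = 0.3427 × 493 = 168.9511 m; 2√(D_R t) = 8.646 m; argument = (172 − 168.9511)/8.646 = 0.3526.
C = C₀ × ½·erfc(0.3526) = 60.6 × 0.3090 = 18.7 mg/L.

18.7 mg/L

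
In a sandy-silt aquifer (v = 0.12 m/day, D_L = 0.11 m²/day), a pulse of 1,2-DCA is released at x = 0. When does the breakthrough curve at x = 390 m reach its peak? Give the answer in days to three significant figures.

3240 days

For the 1D instantaneous-source solution, setting ∂C/∂t = 0 at fixed x gives v²t² + 2Dt − x² = 0, so t = (√(D² + v²x²) − D)/v².
√(D² + v²x²) = √(0.11² + 0.12² × 390²) = 46.80; v² = 0.0144.
t = (46.80 − 0.11)/0.0144 = 3240 days (vs. the pure-advection estimate x/v = 3250 d).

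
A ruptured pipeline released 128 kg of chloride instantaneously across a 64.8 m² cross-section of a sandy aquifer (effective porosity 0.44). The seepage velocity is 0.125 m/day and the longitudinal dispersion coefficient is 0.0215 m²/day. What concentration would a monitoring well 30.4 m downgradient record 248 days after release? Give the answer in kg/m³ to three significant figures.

0.539 kg/m³

For an instantaneous plane source, C(x,t) = M/(n_e·A·√(4πDt)) · exp(−(x−vt)²/(4Dt)), with n_e·A the pore (flow) area.
Plume center vt = 0.125 × 248 = 31 m, so the well at 30.4 m is 0.6 m upgradient of the peak.
√(4πDt) = 8.186 m, giving peak height M/(n_e·A·√(4πDt)) = 128/(0.44 × 64.8 × 8.186) = 0.5484 kg/m³.
(x−vt)²/(4Dt) = (-0.6)²/(4 × 0.0215 × 248) = 0.01688; exp(−0.01688) = 0.9833.
C = 0.5484 × 0.9833 = 0.539 kg/m³.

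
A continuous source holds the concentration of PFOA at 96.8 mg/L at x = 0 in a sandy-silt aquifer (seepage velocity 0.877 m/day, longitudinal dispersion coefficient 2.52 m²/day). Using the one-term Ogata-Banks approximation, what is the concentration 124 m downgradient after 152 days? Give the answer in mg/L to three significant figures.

61.1 mg/L

For a continuous step input, C/C₀ ≈ ½·erfc((x−vt)/(2√(Dt))).
vt = 0.877 × 152 = 133.304 m and 2√(Dt) = 2√(2.52 × 152) = 39.14 m.
Argument (x−vt)/(2√(Dt)) = (124 − 133.304)/39.14 = -0.2377; ½·erfc(-0.2377) = 0.6316.
C = 96.8 × 0.6316 = 61.1 mg/L.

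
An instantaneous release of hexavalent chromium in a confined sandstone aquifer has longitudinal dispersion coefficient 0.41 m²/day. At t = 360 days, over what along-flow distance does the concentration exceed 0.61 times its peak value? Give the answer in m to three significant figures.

The plume is Gaussian with σ = √(2Dt) = √(2 × 0.41 × 360) = 17.18 m.
C/C_peak = exp(−Δx²/(2σ²)) = 0.61 ⇒ Δx = σ·√(−2 ln 0.61) = 17.18 × 0.9943 = 17.08 m.
Width = 2Δx = 34.2 m.

34.2 m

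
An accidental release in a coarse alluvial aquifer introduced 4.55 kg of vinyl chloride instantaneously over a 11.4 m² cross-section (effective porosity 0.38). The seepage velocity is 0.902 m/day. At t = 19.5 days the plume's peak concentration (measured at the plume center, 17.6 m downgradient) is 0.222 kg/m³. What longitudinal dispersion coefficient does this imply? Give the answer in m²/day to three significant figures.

0.0913 m²/day

At the plume center C_max = M/(n_e·A·√(4πDt)), so D = M²/(4πt·(n_e·A·C_max)²).
n_e·A·C_max = 0.38 × 11.4 × 0.222 = 0.9617 kg/m.
D = 4.55²/(4π × 19.5 × 0.9617²) = 0.0913 m²/day.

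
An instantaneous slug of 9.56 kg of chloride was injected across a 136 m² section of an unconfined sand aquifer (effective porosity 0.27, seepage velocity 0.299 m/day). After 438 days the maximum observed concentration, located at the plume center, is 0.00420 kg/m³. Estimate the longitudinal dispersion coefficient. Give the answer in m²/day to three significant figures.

At the plume center C_max = M/(n_e·A·√(4πDt)), so D = M²/(4πt·(n_e·A·C_max)²).
n_e·A·C_max = 0.27 × 136 × 0.00420 = 0.1542 kg/m.
D = 9.56²/(4π × 438 × 0.1542²) = 0.698 m²/day.

0.698 m²/day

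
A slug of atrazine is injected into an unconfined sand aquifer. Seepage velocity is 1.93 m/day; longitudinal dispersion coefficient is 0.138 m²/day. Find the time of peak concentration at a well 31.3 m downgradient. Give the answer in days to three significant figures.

For the 1D instantaneous-source solution, setting ∂C/∂t = 0 at fixed x gives v²t² + 2Dt − x² = 0, so t = (√(D² + v²x²) − D)/v².
√(D² + v²x²) = √(0.138² + 1.93² × 31.3²) = 60.41; v² = 3.7249.
t = (60.41 − 0.138)/3.7249 = 16.2 days (vs. the pure-advection estimate x/v = 16.2 d).

16.2 days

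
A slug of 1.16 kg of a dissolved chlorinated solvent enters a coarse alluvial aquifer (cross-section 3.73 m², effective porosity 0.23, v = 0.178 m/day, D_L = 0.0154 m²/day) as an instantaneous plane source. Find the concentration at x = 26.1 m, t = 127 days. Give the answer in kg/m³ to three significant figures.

0.0573 kg/m³

For an instantaneous plane source, C(x,t) = M/(n_e·A·√(4πDt)) · exp(−(x−vt)²/(4Dt)), with n_e·A the pore (flow) area.
Plume center vt = 0.178 × 127 = 22.606 m, so the well at 26.1 m is 3.494 m downgradient of the peak.
√(4πDt) = 4.958 m, giving peak height M/(n_e·A·√(4πDt)) = 1.16/(0.23 × 3.73 × 4.958) = 0.2727 kg/m³.
(x−vt)²/(4Dt) = (3.494)²/(4 × 0.0154 × 127) = 1.560; exp(−1.560) = 0.2101.
C = 0.2727 × 0.2101 = 0.0573 kg/m³.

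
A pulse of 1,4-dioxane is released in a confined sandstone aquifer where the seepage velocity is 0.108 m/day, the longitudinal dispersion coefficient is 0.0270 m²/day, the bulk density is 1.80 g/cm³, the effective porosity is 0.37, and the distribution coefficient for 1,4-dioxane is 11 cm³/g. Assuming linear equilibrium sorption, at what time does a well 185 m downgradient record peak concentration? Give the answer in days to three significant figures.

Retardation factor R = 1 + ρ_b·K_d/n = 1 + 1.80 × 11/0.37 = 54.51.
Sorption retards both mechanisms: v_R = v/R = 0.001981 m/day, D_R = D/R = 0.0004953 m²/day.
Peak time from v_R²t² + 2D_R t − x² = 0: t = (√(D_R² + v_R²x²) − D_R)/v_R².
√(D_R² + v_R²x²) = √(0.0004953² + 0.001981² × 185²) = 0.3665; v_R² = 3.924e-06.
t = (0.3665 − 0.0004953)/3.924e-06 = 93300 days.

93300 days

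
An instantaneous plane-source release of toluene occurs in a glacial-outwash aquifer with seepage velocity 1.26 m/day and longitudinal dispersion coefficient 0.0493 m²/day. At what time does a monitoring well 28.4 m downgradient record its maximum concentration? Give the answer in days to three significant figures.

For the 1D instantaneous-source solution, setting ∂C/∂t = 0 at fixed x gives v²t² + 2Dt − x² = 0, so t = (√(D² + v²x²) − D)/v².
√(D² + v²x²) = √(0.0493² + 1.26² × 28.4²) = 35.78; v² = 1.5876.
t = (35.78 − 0.0493)/1.5876 = 22.5 days (vs. the pure-advection estimate x/v = 22.5 d).

22.5 days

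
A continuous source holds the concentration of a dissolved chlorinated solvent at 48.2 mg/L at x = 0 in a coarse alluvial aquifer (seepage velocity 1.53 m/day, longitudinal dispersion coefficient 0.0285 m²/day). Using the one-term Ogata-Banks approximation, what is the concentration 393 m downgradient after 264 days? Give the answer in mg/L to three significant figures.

For a continuous step input, C/C₀ ≈ ½·erfc((x−vt)/(2√(Dt))).
vt = 1.53 × 264 = 403.92 m and 2√(Dt) = 2√(0.0285 × 264) = 5.486 m.
Argument (x−vt)/(2√(Dt)) = (393 − 403.92)/5.486 = -1.991; ½·erfc(-1.991) = 0.9976.
C = 48.2 × 0.9976 = 48.1 mg/L.

48.1 mg/L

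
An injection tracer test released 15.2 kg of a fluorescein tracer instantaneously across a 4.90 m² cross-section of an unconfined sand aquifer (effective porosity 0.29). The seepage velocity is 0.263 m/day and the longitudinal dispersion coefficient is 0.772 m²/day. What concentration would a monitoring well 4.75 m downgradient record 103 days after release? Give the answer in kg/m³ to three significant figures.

For an instantaneous plane source, C(x,t) = M/(n_e·A·√(4πDt)) · exp(−(x−vt)²/(4Dt)), with n_e·A the pore (flow) area.
Plume center vt = 0.263 × 103 = 27.089 m, so the well at 4.75 m is 22.339 m upgradient of the peak.
√(4πDt) = 31.61 m, giving peak height M/(n_e·A·√(4πDt)) = 15.2/(0.29 × 4.90 × 31.61) = 0.3384 kg/m³.
(x−vt)²/(4Dt) = (-22.339)²/(4 × 0.772 × 103) = 1.569; exp(−1.569) = 0.2083.
C = 0.3384 × 0.2083 = 0.0705 kg/m³.

0.0705 kg/m³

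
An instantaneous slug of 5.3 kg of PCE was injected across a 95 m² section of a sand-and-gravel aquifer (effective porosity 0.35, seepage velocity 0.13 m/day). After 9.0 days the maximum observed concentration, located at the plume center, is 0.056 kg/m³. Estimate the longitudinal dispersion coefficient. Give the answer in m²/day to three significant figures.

0.0716 m²/day

At the plume center C_max = M/(n_e·A·√(4πDt)), so D = M²/(4πt·(n_e·A·C_max)²).
n_e·A·C_max = 0.35 × 95 × 0.056 = 1.862 kg/m.
D = 5.3²/(4π × 9.0 × 1.862²) = 0.0716 m²/day.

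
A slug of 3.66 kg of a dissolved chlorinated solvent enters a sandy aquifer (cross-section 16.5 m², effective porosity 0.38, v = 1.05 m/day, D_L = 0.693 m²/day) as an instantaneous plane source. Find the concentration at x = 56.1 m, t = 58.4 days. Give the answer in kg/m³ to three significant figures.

For an instantaneous plane source, C(x,t) = M/(n_e·A·√(4πDt)) · exp(−(x−vt)²/(4Dt)), with n_e·A the pore (flow) area.
Plume center vt = 1.05 × 58.4 = 61.32 m, so the well at 56.1 m is 5.22 m upgradient of the peak.
√(4πDt) = 22.55 m, giving peak height M/(n_e·A·√(4πDt)) = 3.66/(0.38 × 16.5 × 22.55) = 0.02589 kg/m³.
(x−vt)²/(4Dt) = (-5.22)²/(4 × 0.693 × 58.4) = 0.1683; exp(−0.1683) = 0.8451.
C = 0.02589 × 0.8451 = 0.0219 kg/m³.

0.0219 kg/m³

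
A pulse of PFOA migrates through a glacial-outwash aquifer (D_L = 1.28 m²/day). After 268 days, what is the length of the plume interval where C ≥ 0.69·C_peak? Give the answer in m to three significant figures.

45.1 m

The plume is Gaussian with σ = √(2Dt) = √(2 × 1.28 × 268) = 26.19 m.
C/C_peak = exp(−Δx²/(2σ²)) = 0.69 ⇒ Δx = σ·√(−2 ln 0.69) = 26.19 × 0.8615 = 22.56 m.
Width = 2Δx = 45.1 m.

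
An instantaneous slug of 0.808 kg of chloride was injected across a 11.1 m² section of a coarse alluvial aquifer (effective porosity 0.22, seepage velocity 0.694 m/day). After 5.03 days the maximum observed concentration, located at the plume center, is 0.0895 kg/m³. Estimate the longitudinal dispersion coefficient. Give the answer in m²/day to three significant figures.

At the plume center C_max = M/(n_e·A·√(4πDt)), so D = M²/(4πt·(n_e·A·C_max)²).
n_e·A·C_max = 0.22 × 11.1 × 0.0895 = 0.2186 kg/m.
D = 0.808²/(4π × 5.03 × 0.2186²) = 0.216 m²/day.

0.216 m²/day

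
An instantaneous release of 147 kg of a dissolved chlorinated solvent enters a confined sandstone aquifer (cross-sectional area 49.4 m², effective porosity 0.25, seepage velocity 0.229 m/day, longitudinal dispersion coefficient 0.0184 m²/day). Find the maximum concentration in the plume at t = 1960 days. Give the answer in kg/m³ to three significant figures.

The peak of an instantaneous 1D plume sits at x = vt; there the Gaussian factor is 1 and C_max = M/(n_e·A·√(4πDt)), where n_e·A is the pore area the mass is dissolved in.
√(4πDt) = √(4π × 0.0184 × 1960) = 21.29 m, so C_max = 147/(0.25 × 49.4 × 21.29) = 0.559 kg/m³.

0.559 kg/m³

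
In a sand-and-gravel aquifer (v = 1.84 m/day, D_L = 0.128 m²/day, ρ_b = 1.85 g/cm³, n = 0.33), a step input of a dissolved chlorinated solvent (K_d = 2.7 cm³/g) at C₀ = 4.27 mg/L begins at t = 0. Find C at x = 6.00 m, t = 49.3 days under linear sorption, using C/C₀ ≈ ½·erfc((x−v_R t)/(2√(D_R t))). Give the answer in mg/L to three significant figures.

1.43 mg/L

Retardation factor R = 1 + ρ_b·K_d/n = 1 + 1.85 × 2.7/0.33 = 16.14.
Sorption retards both mechanisms: v_R = v/R = 0.1140 m/day, D_R = D/R = 0.007931 m²/day.
v_R·t = 0.1140 × 49.3 = 5.6202 m; 2√(D_R t) = 1.251 m; argument = (6.00 − 5.6202)/1.251 = 0.3036.
C = C₀ × ½·erfc(0.3036) = 4.27 × 0.3338 = 1.43 mg/L.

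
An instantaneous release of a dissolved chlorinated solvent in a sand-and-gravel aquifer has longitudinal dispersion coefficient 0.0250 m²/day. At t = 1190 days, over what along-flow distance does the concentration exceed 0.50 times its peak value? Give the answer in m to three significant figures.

18.2 m

The plume is Gaussian with σ = √(2Dt) = √(2 × 0.0250 × 1190) = 7.714 m.
C/C_peak = exp(−Δx²/(2σ²)) = 0.50 ⇒ Δx = σ·√(−2 ln 0.50) = 7.714 × 1.177 = 9.079 m.
Width = 2Δx = 18.2 m.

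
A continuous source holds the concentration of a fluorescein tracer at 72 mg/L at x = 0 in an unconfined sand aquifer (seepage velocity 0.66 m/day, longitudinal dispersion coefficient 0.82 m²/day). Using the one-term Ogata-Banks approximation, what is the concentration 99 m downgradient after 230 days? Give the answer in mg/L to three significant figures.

71.8 mg/L

For a continuous step input, C/C₀ ≈ ½·erfc((x−vt)/(2√(Dt))).
vt = 0.66 × 230 = 151.8 m and 2√(Dt) = 2√(0.82 × 230) = 27.47 m.
Argument (x−vt)/(2√(Dt)) = (99 − 151.8)/27.47 = -1.922; ½·erfc(-1.922) = 0.9967.
C = 72 × 0.9967 = 71.8 mg/L.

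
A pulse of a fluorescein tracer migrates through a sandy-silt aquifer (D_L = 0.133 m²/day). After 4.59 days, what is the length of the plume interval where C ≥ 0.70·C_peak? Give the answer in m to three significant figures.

The plume is Gaussian with σ = √(2Dt) = √(2 × 0.133 × 4.59) = 1.105 m.
C/C_peak = exp(−Δx²/(2σ²)) = 0.70 ⇒ Δx = σ·√(−2 ln 0.70) = 1.105 × 0.8446 = 0.9333 m.
Width = 2Δx = 1.87 m.

1.87 m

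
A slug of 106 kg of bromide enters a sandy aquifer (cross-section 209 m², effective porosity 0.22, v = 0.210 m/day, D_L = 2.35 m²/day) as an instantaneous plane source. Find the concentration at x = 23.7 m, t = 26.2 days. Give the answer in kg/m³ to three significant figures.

0.0216 kg/m³

For an instantaneous plane source, C(x,t) = M/(n_e·A·√(4πDt)) · exp(−(x−vt)²/(4Dt)), with n_e·A the pore (flow) area.
Plume center vt = 0.210 × 26.2 = 5.502 m, so the well at 23.7 m is 18.198 m downgradient of the peak.
√(4πDt) = 27.82 m, giving peak height M/(n_e·A·√(4πDt)) = 106/(0.22 × 209 × 27.82) = 0.08287 kg/m³.
(x−vt)²/(4Dt) = (18.198)²/(4 × 2.35 × 26.2) = 1.345; exp(−1.345) = 0.2605.
C = 0.08287 × 0.2605 = 0.0216 kg/m³.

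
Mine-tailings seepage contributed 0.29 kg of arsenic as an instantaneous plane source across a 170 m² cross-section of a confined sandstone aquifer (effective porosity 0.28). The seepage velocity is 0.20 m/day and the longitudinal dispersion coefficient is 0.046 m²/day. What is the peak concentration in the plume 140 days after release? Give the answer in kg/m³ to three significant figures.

0.000677 kg/m³

The peak of an instantaneous 1D plume sits at x = vt; there the Gaussian factor is 1 and C_max = M/(n_e·A·√(4πDt)), where n_e·A is the pore area the mass is dissolved in.
√(4πDt) = √(4π × 0.046 × 140) = 8.996 m, so C_max = 0.29/(0.28 × 170 × 8.996) = 0.000677 kg/m³.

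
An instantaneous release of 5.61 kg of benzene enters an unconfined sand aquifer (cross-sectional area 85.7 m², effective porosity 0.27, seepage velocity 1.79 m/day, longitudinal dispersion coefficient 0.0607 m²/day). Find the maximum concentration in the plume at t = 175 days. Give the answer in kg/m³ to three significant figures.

0.0210 kg/m³

The peak of an instantaneous 1D plume sits at x = vt; there the Gaussian factor is 1 and C_max = M/(n_e·A·√(4πDt)), where n_e·A is the pore area the mass is dissolved in.
√(4πDt) = √(4π × 0.0607 × 175) = 11.55 m, so C_max = 5.61/(0.27 × 85.7 × 11.55) = 0.0210 kg/m³.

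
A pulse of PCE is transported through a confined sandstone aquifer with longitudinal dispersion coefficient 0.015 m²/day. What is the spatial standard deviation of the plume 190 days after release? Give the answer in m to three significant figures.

2.39 m

Dispersive spreading gives a Gaussian with σ² = 2Dt; advection only shifts the center.
σ = √(2 × 0.015 × 190) = 2.39 m.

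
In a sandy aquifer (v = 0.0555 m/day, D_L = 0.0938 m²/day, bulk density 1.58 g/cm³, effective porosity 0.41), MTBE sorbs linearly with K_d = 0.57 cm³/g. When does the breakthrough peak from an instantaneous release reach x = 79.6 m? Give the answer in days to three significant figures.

Retardation factor R = 1 + ρ_b·K_d/n = 1 + 1.58 × 0.57/0.41 = 3.197.
Sorption retards both mechanisms: v_R = v/R = 0.01736 m/day, D_R = D/R = 0.02934 m²/day.
Peak time from v_R²t² + 2D_R t − x² = 0: t = (√(D_R² + v_R²x²) − D_R)/v_R².
√(D_R² + v_R²x²) = √(0.02934² + 0.01736² × 79.6²) = 1.382; v_R² = 0.0003014.
t = (1.382 − 0.02934)/0.0003014 = 4490 days.

4490 days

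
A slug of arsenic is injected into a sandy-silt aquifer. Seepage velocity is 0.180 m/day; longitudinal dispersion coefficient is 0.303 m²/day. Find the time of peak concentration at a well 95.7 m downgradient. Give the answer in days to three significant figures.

522 days

For the 1D instantaneous-source solution, setting ∂C/∂t = 0 at fixed x gives v²t² + 2Dt − x² = 0, so t = (√(D² + v²x²) − D)/v².
√(D² + v²x²) = √(0.303² + 0.180² × 95.7²) = 17.23; v² = 0.0324.
t = (17.23 − 0.303)/0.0324 = 522 days (vs. the pure-advection estimate x/v = 532 d).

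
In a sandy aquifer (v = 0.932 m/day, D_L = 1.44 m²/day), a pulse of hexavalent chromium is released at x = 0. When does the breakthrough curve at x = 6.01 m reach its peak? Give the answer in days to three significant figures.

For the 1D instantaneous-source solution, setting ∂C/∂t = 0 at fixed x gives v²t² + 2Dt − x² = 0, so t = (√(D² + v²x²) − D)/v².
√(D² + v²x²) = √(1.44² + 0.932² × 6.01²) = 5.783; v² = 0.868624.
t = (5.783 − 1.44)/0.868624 = 5.00 days (vs. the pure-advection estimate x/v = 6.45 d).

5.00 days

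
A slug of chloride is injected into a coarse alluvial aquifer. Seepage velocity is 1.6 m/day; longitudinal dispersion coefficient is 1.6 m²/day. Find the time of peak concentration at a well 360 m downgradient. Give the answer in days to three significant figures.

For the 1D instantaneous-source solution, setting ∂C/∂t = 0 at fixed x gives v²t² + 2Dt − x² = 0, so t = (√(D² + v²x²) − D)/v².
√(D² + v²x²) = √(1.6² + 1.6² × 360²) = 576.0; v² = 2.56.
t = (576.0 − 1.6)/2.56 = 224 days (vs. the pure-advection estimate x/v = 225 d).

224 days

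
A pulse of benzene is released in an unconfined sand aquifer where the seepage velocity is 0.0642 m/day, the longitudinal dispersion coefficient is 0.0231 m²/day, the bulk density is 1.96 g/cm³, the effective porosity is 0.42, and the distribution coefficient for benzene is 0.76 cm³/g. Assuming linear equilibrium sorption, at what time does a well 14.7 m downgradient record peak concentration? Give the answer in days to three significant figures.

Retardation factor R = 1 + ρ_b·K_d/n = 1 + 1.96 × 0.76/0.42 = 4.547.
Sorption retards both mechanisms: v_R = v/R = 0.01412 m/day, D_R = D/R = 0.005080 m²/day.
Peak time from v_R²t² + 2D_R t − x² = 0: t = (√(D_R² + v_R²x²) − D_R)/v_R².
√(D_R² + v_R²x²) = √(0.005080² + 0.01412² × 14.7²) = 0.2076; v_R² = 0.0001994.
t = (0.2076 − 0.005080)/0.0001994 = 1020 days.

1020 days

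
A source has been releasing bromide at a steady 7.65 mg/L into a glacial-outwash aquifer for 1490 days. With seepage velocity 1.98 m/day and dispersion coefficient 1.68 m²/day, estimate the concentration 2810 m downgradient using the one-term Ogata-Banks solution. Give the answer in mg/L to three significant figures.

For a continuous step input, C/C₀ ≈ ½·erfc((x−vt)/(2√(Dt))).
vt = 1.98 × 1490 = 2950.2 m and 2√(Dt) = 2√(1.68 × 1490) = 100.1 m.
Argument (x−vt)/(2√(Dt)) = (2810 − 2950.2)/100.1 = -1.401; ½·erfc(-1.401) = 0.9762.
C = 7.65 × 0.9762 = 7.47 mg/L.

7.47 mg/L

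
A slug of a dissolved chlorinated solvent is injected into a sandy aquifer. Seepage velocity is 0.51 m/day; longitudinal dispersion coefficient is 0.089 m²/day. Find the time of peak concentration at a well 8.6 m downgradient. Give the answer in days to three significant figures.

For the 1D instantaneous-source solution, setting ∂C/∂t = 0 at fixed x gives v²t² + 2Dt − x² = 0, so t = (√(D² + v²x²) − D)/v².
√(D² + v²x²) = √(0.089² + 0.51² × 8.6²) = 4.387; v² = 0.2601.
t = (4.387 − 0.089)/0.2601 = 16.5 days (vs. the pure-advection estimate x/v = 16.9 d).

16.5 days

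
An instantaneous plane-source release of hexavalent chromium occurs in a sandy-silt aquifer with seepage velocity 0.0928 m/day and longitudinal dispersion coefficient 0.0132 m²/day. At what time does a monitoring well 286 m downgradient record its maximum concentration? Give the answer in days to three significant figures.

3080 days

For the 1D instantaneous-source solution, setting ∂C/∂t = 0 at fixed x gives v²t² + 2Dt − x² = 0, so t = (√(D² + v²x²) − D)/v².
√(D² + v²x²) = √(0.0132² + 0.0928² × 286²) = 26.54; v² = 0.00861184.
t = (26.54 − 0.0132)/0.00861184 = 3080 days (vs. the pure-advection estimate x/v = 3080 d).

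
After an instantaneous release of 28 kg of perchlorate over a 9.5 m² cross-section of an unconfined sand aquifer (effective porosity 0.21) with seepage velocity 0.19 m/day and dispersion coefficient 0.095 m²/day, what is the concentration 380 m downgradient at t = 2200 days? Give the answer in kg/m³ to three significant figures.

For an instantaneous plane source, C(x,t) = M/(n_e·A·√(4πDt)) · exp(−(x−vt)²/(4Dt)), with n_e·A the pore (flow) area.
Plume center vt = 0.19 × 2200 = 418 m, so the well at 380 m is 38 m upgradient of the peak.
√(4πDt) = 51.25 m, giving peak height M/(n_e·A·√(4πDt)) = 28/(0.21 × 9.5 × 51.25) = 0.2739 kg/m³.
(x−vt)²/(4Dt) = (-38)²/(4 × 0.095 × 2200) = 1.727; exp(−1.727) = 0.1778.
C = 0.2739 × 0.1778 = 0.0487 kg/m³.

0.0487 kg/m³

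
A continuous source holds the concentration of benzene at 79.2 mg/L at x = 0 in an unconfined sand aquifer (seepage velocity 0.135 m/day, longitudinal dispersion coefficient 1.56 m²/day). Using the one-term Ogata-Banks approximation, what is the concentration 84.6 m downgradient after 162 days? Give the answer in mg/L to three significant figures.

0.209 mg/L

For a continuous step input, C/C₀ ≈ ½·erfc((x−vt)/(2√(Dt))).
vt = 0.135 × 162 = 21.87 m and 2√(Dt) = 2√(1.56 × 162) = 31.79 m.
Argument (x−vt)/(2√(Dt)) = (84.6 − 21.87)/31.79 = 1.973; ½·erfc(1.973) = 0.002633.
C = 79.2 × 0.002633 = 0.209 mg/L.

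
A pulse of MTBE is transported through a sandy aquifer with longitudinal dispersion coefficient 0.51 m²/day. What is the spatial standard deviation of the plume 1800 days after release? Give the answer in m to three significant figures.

Dispersive spreading gives a Gaussian with σ² = 2Dt; advection only shifts the center.
σ = √(2 × 0.51 × 1800) = 42.8 m.

42.8 m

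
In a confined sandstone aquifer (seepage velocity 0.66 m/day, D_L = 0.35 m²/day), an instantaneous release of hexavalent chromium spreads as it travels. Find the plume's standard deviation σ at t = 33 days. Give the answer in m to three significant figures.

Dispersive spreading gives a Gaussian with σ² = 2Dt; advection only shifts the center.
σ = √(2 × 0.35 × 33) = 4.81 m.

4.81 m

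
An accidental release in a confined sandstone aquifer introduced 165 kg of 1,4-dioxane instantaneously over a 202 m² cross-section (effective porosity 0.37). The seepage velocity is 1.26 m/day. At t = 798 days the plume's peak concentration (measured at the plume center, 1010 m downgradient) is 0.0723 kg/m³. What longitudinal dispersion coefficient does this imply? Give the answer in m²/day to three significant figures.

At the plume center C_max = M/(n_e·A·√(4πDt)), so D = M²/(4πt·(n_e·A·C_max)²).
n_e·A·C_max = 0.37 × 202 × 0.0723 = 5.404 kg/m.
D = 165²/(4π × 798 × 5.404²) = 0.0930 m²/day.

0.0930 m²/day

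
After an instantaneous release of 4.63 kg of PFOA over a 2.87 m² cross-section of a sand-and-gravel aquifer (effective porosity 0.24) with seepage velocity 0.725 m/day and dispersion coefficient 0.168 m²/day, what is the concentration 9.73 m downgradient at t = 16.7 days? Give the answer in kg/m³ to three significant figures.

0.684 kg/m³

For an instantaneous plane source, C(x,t) = M/(n_e·A·√(4πDt)) · exp(−(x−vt)²/(4Dt)), with n_e·A the pore (flow) area.
Plume center vt = 0.725 × 16.7 = 12.1075 m, so the well at 9.73 m is 2.3775 m upgradient of the peak.
√(4πDt) = 5.938 m, giving peak height M/(n_e·A·√(4πDt)) = 4.63/(0.24 × 2.87 × 5.938) = 1.132 kg/m³.
(x−vt)²/(4Dt) = (-2.3775)²/(4 × 0.168 × 16.7) = 0.5037; exp(−0.5037) = 0.6043.
C = 1.132 × 0.6043 = 0.684 kg/m³.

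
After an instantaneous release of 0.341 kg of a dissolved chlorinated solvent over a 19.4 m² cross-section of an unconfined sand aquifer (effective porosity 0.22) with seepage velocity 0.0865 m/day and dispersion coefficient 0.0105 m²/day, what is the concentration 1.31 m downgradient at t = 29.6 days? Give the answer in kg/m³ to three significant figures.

0.0115 kg/m³

For an instantaneous plane source, C(x,t) = M/(n_e·A·√(4πDt)) · exp(−(x−vt)²/(4Dt)), with n_e·A the pore (flow) area.
Plume center vt = 0.0865 × 29.6 = 2.5604 m, so the well at 1.31 m is 1.2504 m upgradient of the peak.
√(4πDt) = 1.976 m, giving peak height M/(n_e·A·√(4πDt)) = 0.341/(0.22 × 19.4 × 1.976) = 0.04043 kg/m³.
(x−vt)²/(4Dt) = (-1.2504)²/(4 × 0.0105 × 29.6) = 1.258; exp(−1.258) = 0.2842.
C = 0.04043 × 0.2842 = 0.0115 kg/m³.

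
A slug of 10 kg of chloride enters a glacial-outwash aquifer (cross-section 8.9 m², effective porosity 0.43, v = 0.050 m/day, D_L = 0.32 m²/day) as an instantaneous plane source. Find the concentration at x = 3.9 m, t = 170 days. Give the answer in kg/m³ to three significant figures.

For an instantaneous plane source, C(x,t) = M/(n_e·A·√(4πDt)) · exp(−(x−vt)²/(4Dt)), with n_e·A the pore (flow) area.
Plume center vt = 0.050 × 170 = 8.5 m, so the well at 3.9 m is 4.6 m upgradient of the peak.
√(4πDt) = 26.15 m, giving peak height M/(n_e·A·√(4πDt)) = 10/(0.43 × 8.9 × 26.15) = 0.09992 kg/m³.
(x−vt)²/(4Dt) = (-4.6)²/(4 × 0.32 × 170) = 0.09724; exp(−0.09724) = 0.9073.
C = 0.09992 × 0.9073 = 0.0907 kg/m³.

0.0907 kg/m³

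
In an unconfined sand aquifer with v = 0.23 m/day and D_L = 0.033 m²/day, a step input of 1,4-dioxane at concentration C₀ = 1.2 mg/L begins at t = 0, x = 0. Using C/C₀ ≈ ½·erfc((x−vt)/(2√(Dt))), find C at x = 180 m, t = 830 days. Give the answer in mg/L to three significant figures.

For a continuous step input, C/C₀ ≈ ½·erfc((x−vt)/(2√(Dt))).
vt = 0.23 × 830 = 190.9 m and 2√(Dt) = 2√(0.033 × 830) = 10.47 m.
Argument (x−vt)/(2√(Dt)) = (180 − 190.9)/10.47 = -1.041; ½·erfc(-1.041) = 0.9295.
C = 1.2 × 0.9295 = 1.12 mg/L.

1.12 mg/L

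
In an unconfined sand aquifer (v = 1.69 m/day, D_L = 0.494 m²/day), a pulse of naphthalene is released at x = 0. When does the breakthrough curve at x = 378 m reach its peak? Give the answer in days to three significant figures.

For the 1D instantaneous-source solution, setting ∂C/∂t = 0 at fixed x gives v²t² + 2Dt − x² = 0, so t = (√(D² + v²x²) − D)/v².
√(D² + v²x²) = √(0.494² + 1.69² × 378²) = 638.8; v² = 2.8561.
t = (638.8 − 0.494)/2.8561 = 223 days (vs. the pure-advection estimate x/v = 224 d).

223 days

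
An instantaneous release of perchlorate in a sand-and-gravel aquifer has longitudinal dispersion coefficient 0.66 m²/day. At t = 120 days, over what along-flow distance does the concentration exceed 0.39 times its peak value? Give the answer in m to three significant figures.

The plume is Gaussian with σ = √(2Dt) = √(2 × 0.66 × 120) = 12.59 m.
C/C_peak = exp(−Δx²/(2σ²)) = 0.39 ⇒ Δx = σ·√(−2 ln 0.39) = 12.59 × 1.372 = 17.27 m.
Width = 2Δx = 34.5 m.

34.5 m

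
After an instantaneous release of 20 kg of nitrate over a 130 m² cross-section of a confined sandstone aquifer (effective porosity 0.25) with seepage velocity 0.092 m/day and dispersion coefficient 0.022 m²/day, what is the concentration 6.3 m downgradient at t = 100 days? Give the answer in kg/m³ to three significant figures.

0.0450 kg/m³

For an instantaneous plane source, C(x,t) = M/(n_e·A·√(4πDt)) · exp(−(x−vt)²/(4Dt)), with n_e·A the pore (flow) area.
Plume center vt = 0.092 × 100 = 9.2 m, so the well at 6.3 m is 2.9 m upgradient of the peak.
√(4πDt) = 5.258 m, giving peak height M/(n_e·A·√(4πDt)) = 20/(0.25 × 130 × 5.258) = 0.1170 kg/m³.
(x−vt)²/(4Dt) = (-2.9)²/(4 × 0.022 × 100) = 0.9557; exp(−0.9557) = 0.3845.
C = 0.1170 × 0.3845 = 0.0450 kg/m³.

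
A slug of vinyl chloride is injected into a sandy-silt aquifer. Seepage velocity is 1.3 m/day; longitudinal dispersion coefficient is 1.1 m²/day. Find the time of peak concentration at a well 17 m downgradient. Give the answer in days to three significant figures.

12.4 days

For the 1D instantaneous-source solution, setting ∂C/∂t = 0 at fixed x gives v²t² + 2Dt − x² = 0, so t = (√(D² + v²x²) − D)/v².
√(D² + v²x²) = √(1.1² + 1.3² × 17²) = 22.13; v² = 1.69.
t = (22.13 − 1.1)/1.69 = 12.4 days (vs. the pure-advection estimate x/v = 13.1 d).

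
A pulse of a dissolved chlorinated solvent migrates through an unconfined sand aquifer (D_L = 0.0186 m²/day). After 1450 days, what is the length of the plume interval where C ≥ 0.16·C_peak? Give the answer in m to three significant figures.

28.1 m

The plume is Gaussian with σ = √(2Dt) = √(2 × 0.0186 × 1450) = 7.344 m.
C/C_peak = exp(−Δx²/(2σ²)) = 0.16 ⇒ Δx = σ·√(−2 ln 0.16) = 7.344 × 1.914 = 14.06 m.
Width = 2Δx = 28.1 m.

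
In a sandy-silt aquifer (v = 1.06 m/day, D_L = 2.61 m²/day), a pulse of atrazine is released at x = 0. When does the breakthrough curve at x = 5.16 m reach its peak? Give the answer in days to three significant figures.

For the 1D instantaneous-source solution, setting ∂C/∂t = 0 at fixed x gives v²t² + 2Dt − x² = 0, so t = (√(D² + v²x²) − D)/v².
√(D² + v²x²) = √(2.61² + 1.06² × 5.16²) = 6.060; v² = 1.1236.
t = (6.060 − 2.61)/1.1236 = 3.07 days (vs. the pure-advection estimate x/v = 4.87 d).

3.07 days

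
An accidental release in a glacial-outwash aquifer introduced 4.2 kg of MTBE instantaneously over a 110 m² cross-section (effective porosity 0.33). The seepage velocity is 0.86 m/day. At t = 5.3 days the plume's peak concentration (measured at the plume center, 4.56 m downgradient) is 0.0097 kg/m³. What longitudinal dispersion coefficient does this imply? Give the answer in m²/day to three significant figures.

At the plume center C_max = M/(n_e·A·√(4πDt)), so D = M²/(4πt·(n_e·A·C_max)²).
n_e·A·C_max = 0.33 × 110 × 0.0097 = 0.3521 kg/m.
D = 4.2²/(4π × 5.3 × 0.3521²) = 2.14 m²/day.

2.14 m²/day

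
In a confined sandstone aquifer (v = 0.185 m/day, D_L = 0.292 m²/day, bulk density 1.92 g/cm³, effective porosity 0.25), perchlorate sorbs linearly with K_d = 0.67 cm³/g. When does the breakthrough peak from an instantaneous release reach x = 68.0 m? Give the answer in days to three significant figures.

2210 days

Retardation factor R = 1 + ρ_b·K_d/n = 1 + 1.92 × 0.67/0.25 = 6.146.
Sorption retards both mechanisms: v_R = v/R = 0.03010 m/day, D_R = D/R = 0.04751 m²/day.
Peak time from v_R²t² + 2D_R t − x² = 0: t = (√(D_R² + v_R²x²) − D_R)/v_R².
√(D_R² + v_R²x²) = √(0.04751² + 0.03010² × 68.0²) = 2.047; v_R² = 0.0009060.
t = (2.047 − 0.04751)/0.0009060 = 2210 days.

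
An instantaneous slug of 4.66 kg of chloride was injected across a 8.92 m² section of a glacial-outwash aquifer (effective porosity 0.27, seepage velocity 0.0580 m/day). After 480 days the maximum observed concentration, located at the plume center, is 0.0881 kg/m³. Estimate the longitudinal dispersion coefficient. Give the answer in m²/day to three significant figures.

0.0800 m²/day

At the plume center C_max = M/(n_e·A·√(4πDt)), so D = M²/(4πt·(n_e·A·C_max)²).
n_e·A·C_max = 0.27 × 8.92 × 0.0881 = 0.2122 kg/m.
D = 4.66²/(4π × 480 × 0.2122²) = 0.0800 m²/day.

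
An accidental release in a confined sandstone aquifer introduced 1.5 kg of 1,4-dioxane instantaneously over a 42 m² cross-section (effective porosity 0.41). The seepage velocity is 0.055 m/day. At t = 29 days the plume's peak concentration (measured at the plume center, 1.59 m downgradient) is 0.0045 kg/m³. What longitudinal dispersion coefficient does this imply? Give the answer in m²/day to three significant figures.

1.03 m²/day

At the plume center C_max = M/(n_e·A·√(4πDt)), so D = M²/(4πt·(n_e·A·C_max)²).
n_e·A·C_max = 0.41 × 42 × 0.0045 = 0.07749 kg/m.
D = 1.5²/(4π × 29 × 0.07749²) = 1.03 m²/day.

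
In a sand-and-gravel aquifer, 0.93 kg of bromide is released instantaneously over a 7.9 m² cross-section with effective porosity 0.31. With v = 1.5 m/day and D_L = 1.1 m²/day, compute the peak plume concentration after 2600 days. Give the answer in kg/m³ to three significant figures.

The peak of an instantaneous 1D plume sits at x = vt; there the Gaussian factor is 1 and C_max = M/(n_e·A·√(4πDt)), where n_e·A is the pore area the mass is dissolved in.
√(4πDt) = √(4π × 1.1 × 2600) = 189.6 m, so C_max = 0.93/(0.31 × 7.9 × 189.6) = 0.00200 kg/m³.

0.00200 kg/m³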